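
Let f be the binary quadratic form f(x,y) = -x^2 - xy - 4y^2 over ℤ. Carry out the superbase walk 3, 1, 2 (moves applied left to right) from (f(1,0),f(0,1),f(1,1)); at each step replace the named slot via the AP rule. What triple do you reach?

start (-1,-4,-6) = (f(1,0),f(0,1),f(1,1))
replace slot 3: 2·((-1)+(-4)) − (-6) = -4 → (-1,-4,-4)
replace slot 1: 2·((-4)+(-4)) − (-1) = -15 → (-15,-4,-4)
replace slot 2: 2·((-15)+(-4)) − (-4) = -34 → (-15,-34,-4)

-15,-34,-4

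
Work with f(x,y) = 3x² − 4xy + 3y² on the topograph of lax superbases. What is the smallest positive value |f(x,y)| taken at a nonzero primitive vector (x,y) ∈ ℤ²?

translate: b→2 (≡-4 mod 6), so (3,-4,3)→(3,2,2)
flip: (3,2,2)→(2,-2,3)
translate: b→2 (≡-2 mod 4), so (2,-2,3)→(2,2,3)
reduced (well bottom): (2,2,3) with a≤c, −a<b≤a
well minimum = a = 2

2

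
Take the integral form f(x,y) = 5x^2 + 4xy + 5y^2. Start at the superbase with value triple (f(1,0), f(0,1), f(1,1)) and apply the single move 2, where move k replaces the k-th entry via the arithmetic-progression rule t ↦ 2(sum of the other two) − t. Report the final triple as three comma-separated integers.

start (5,5,14) = (f(1,0),f(0,1),f(1,1))
replace slot 2: 2·(5+14) − 5 = 33 → (5,33,14)

5,33,14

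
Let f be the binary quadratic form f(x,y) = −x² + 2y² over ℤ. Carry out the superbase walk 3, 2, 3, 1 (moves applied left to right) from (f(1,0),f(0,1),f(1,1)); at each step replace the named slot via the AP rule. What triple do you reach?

start (-1,2,1) = (f(1,0),f(0,1),f(1,1))
replace slot 3: 2·((-1)+2) − 1 = 1 → (-1,2,1)
replace slot 2: 2·((-1)+1) − 2 = -2 → (-1,-2,1)
replace slot 3: 2·((-1)+(-2)) − 1 = -7 → (-1,-2,-7)
replace slot 1: 2·((-2)+(-7)) − (-1) = -17 → (-17,-2,-7)

-17,-2,-7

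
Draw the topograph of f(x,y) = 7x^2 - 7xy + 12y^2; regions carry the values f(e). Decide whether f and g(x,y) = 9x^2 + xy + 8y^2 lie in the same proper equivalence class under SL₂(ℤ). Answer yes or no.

D₁ = -287, D₂ = -287
f: translate: b→7 (≡-7 mod 14), so (7,-7,12)→(7,7,12)
f: reduced (well bottom): (7,7,12) with a≤c, −a<b≤a
g: flip: (9,1,8)→(8,-1,9)
g: reduced (well bottom): (8,-1,9) with a≤c, −a<b≤a
reduced forms (7, 7, 12) vs (8, -1, 9) ⇒ inequivalent

no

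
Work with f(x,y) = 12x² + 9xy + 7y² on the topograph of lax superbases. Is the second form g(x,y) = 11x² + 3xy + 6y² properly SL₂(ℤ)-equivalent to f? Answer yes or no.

D₁ = -255, D₂ = -255
f: flip: (12,9,7)→(7,-9,12)
f: translate: b→5 (≡-9 mod 14), so (7,-9,12)→(7,5,10)
f: reduced (well bottom): (7,5,10) with a≤c, −a<b≤a
g: flip: (11,3,6)→(6,-3,11)
g: reduced (well bottom): (6,-3,11) with a≤c, −a<b≤a
reduced forms (7, 5, 10) vs (6, -3, 11) ⇒ inequivalent

no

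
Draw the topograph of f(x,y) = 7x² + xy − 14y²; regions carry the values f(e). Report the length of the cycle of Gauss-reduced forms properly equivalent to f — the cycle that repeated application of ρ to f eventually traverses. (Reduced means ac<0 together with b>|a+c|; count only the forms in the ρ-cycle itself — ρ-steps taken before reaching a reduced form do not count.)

D = 393, ⌊√D⌋ = 19
descent: ρ → (-14,-1,7)
descent: ρ → (7,15,-6)  [lands on river]
river: ρ → (-6,9,13)
river: ρ → (13,17,-2)
river: ρ → (-2,19,4)
river: ρ → (4,13,-14)
river: ρ → (-14,15,3)
river: ρ → (3,15,-14)
river: ρ → (-14,13,4)
river: ρ → (4,19,-2)
river: ρ → (-2,17,13)
river: ρ → (13,9,-6)
river: ρ → (-6,15,7)
river: ρ → (7,13,-8)
river: ρ → (-8,19,1)
river: ρ → (1,19,-8)
river: ρ → (-8,13,7)
ρ-cycle length = 16 (tail of 2 descent steps not counted)

16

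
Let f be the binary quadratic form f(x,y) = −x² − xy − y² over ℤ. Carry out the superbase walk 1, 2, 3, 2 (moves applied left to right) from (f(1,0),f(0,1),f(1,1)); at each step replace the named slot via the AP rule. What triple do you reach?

start (-1,-1,-3) = (f(1,0),f(0,1),f(1,1))
replace slot 1: 2·((-1)+(-3)) − (-1) = -7 → (-7,-1,-3)
replace slot 2: 2·((-7)+(-3)) − (-1) = -19 → (-7,-19,-3)
replace slot 3: 2·((-7)+(-19)) − (-3) = -49 → (-7,-19,-49)
replace slot 2: 2·((-7)+(-49)) − (-19) = -93 → (-7,-93,-49)

-7,-93,-49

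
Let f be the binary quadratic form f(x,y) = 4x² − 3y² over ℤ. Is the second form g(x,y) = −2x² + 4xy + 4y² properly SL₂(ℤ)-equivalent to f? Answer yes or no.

D₁ = 48, D₂ = 48
river cycle of f (length 2): (-3, 6, 1), (1, 6, -3)
river cycle of g (length 2): (4, 4, -2), (-2, 4, 4)
cycles differ ⇒ inequivalent

no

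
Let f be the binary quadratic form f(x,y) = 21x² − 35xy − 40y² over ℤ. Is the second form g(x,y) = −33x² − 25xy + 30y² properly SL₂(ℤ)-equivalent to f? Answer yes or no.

D₁ = 4585, D₂ = 4585
river cycle of f (length 48): (-40, 35, 21), (21, 49, -26), (-26, 55, 15), (15, 65, -6), (-6, 67, 4), (4, 61, -54), (-54, 47, 11), (11, 63, -14), (-14, 49, 39), (39, 29, -24), … (38 more)
river cycle of g (length 48): (30, 25, -33), (-33, 41, 22), (22, 47, -27), (-27, 61, 8), (8, 67, -3), (-3, 65, 30), (30, 55, -13), (-13, 49, 42), (42, 35, -20), (-20, 45, 32), … (38 more)
cycles differ ⇒ inequivalent

no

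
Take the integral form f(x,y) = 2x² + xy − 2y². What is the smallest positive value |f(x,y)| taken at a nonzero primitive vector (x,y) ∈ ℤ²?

river: ρ → (-2,3,1)
river: ρ → (1,3,-2)
river: ρ → (-2,1,2)
river: ρ → (2,3,-1)
river: ρ → (-1,3,2)
river: ρ → (2,1,-2)
closes: descent 0, river 6
min |a| on river = 1

1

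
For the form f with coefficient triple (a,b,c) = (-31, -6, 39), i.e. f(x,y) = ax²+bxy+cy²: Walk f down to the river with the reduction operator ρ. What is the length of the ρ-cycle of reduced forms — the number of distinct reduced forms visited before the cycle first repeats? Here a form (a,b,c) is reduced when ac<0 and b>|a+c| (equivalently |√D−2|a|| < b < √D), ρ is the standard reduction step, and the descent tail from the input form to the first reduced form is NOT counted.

D = 4872, ⌊√D⌋ = 69
descent: ρ → (39,6,-31)
descent: ρ → (-31,56,14)  [lands on river]
river: ρ → (14,56,-31)
river: ρ → (-31,68,2)
river: ρ → (2,68,-31)
ρ-cycle length = 4 (tail of 2 descent steps not counted)

4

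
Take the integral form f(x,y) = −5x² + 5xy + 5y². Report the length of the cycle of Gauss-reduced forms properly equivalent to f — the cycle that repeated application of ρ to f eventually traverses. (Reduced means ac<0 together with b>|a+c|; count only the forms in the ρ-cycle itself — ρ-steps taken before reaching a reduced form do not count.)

D = 125, ⌊√D⌋ = 11
river: ρ → (5,5,-5)
river: ρ → (-5,5,5)
ρ-cycle length = 2 (tail of 0 descent steps not counted)

2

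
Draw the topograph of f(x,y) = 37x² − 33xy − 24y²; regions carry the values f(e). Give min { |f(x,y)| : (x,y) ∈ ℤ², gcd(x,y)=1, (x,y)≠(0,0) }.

descent: ρ → (-24,33,37)  [lands on river]
river: ρ → (37,41,-20)
river: ρ → (-20,39,39)
river: ρ → (39,39,-20)
river: ρ → (-20,41,37)
river: ρ → (37,33,-24)
river: ρ → (-24,63,7)
river: ρ → (7,63,-24)
closes: descent 1, river 8
min |a| on river = 7

7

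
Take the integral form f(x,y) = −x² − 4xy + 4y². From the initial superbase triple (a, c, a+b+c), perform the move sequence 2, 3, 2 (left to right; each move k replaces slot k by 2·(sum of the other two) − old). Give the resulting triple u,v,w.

start (-1,4,-1) = (f(1,0),f(0,1),f(1,1))
replace slot 2: 2·((-1)+(-1)) − 4 = -8 → (-1,-8,-1)
replace slot 3: 2·((-1)+(-8)) − (-1) = -17 → (-1,-8,-17)
replace slot 2: 2·((-1)+(-17)) − (-8) = -28 → (-1,-28,-17)

-1,-28,-17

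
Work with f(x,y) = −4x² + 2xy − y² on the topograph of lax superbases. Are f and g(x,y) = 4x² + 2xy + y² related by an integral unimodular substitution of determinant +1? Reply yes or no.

D₁ = -12, D₂ = -12
f is negative-definite; reduce −f:
−f: flip: (4,-2,1)→(1,2,4)
−f: translate: b→0 (≡2 mod 2), so (1,2,4)→(1,0,3)
−f: reduced (well bottom): (1,0,3) with a≤c, −a<b≤a
flip sign back: reduced form of f is (-1,0,-3)
g: flip: (4,2,1)→(1,-2,4)
g: translate: b→0 (≡-2 mod 2), so (1,-2,4)→(1,0,3)
g: reduced (well bottom): (1,0,3) with a≤c, −a<b≤a
reduced forms (-1, 0, -3) vs (1, 0, 3) ⇒ inequivalent

no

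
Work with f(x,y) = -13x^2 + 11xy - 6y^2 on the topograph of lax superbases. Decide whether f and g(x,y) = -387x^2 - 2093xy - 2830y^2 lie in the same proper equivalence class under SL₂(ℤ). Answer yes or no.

D₁ = -191, D₂ = -191
f is negative-definite; reduce −f:
−f: flip: (13,-11,6)→(6,11,13)
−f: translate: b→-1 (≡11 mod 12), so (6,11,13)→(6,-1,8)
−f: reduced (well bottom): (6,-1,8) with a≤c, −a<b≤a
flip sign back: reduced form of f is (-6,1,-8)
g is negative-definite; reduce −g:
−g: translate: b→-229 (≡2093 mod 774), so (387,2093,2830)→(387,-229,34)
−g: flip: (387,-229,34)→(34,229,387)
−g: translate: b→25 (≡229 mod 68), so (34,229,387)→(34,25,6)
−g: flip: (34,25,6)→(6,-25,34)
−g: translate: b→-1 (≡-25 mod 12), so (6,-25,34)→(6,-1,8)
−g: reduced (well bottom): (6,-1,8) with a≤c, −a<b≤a
flip sign back: reduced form of g is (-6,1,-8)
reduced forms (-6, 1, -8) vs (-6, 1, -8) ⇒ equivalent

yes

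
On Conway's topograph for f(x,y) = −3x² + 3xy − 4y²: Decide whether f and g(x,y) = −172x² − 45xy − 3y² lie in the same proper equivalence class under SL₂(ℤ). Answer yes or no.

D₁ = -39, D₂ = -39
f is negative-definite; reduce −f:
−f: translate: b→3 (≡-3 mod 6), so (3,-3,4)→(3,3,4)
−f: reduced (well bottom): (3,3,4) with a≤c, −a<b≤a
flip sign back: reduced form of f is (-3,-3,-4)
g is negative-definite; reduce −g:
−g: flip: (172,45,3)→(3,-45,172)
−g: translate: b→3 (≡-45 mod 6), so (3,-45,172)→(3,3,4)
−g: reduced (well bottom): (3,3,4) with a≤c, −a<b≤a
flip sign back: reduced form of g is (-3,-3,-4)
reduced forms (-3, -3, -4) vs (-3, -3, -4) ⇒ equivalent

yes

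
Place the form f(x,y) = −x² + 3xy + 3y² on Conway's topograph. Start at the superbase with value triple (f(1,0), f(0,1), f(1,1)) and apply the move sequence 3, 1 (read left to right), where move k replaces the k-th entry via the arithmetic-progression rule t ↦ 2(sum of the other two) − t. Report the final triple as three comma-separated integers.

start (-1,3,5) = (f(1,0),f(0,1),f(1,1))
replace slot 3: 2·((-1)+3) − 5 = -1 → (-1,3,-1)
replace slot 1: 2·(3+(-1)) − (-1) = 5 → (5,3,-1)

5,3,-1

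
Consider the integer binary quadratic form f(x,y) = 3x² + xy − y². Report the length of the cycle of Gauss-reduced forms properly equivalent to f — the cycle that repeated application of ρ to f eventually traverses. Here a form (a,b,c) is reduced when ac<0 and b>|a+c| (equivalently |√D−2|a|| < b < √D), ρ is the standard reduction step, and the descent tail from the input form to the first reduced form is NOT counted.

D = 13, ⌊√D⌋ = 3
descent: ρ → (-1,3,1)  [lands on river]
river: ρ → (1,3,-1)
ρ-cycle length = 2 (tail of 1 descent step not counted)

2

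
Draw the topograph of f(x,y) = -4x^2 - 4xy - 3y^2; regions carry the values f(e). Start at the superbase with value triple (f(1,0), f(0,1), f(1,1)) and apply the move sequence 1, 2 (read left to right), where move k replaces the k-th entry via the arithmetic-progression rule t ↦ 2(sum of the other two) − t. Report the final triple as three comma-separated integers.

start (-4,-3,-11) = (f(1,0),f(0,1),f(1,1))
replace slot 1: 2·((-3)+(-11)) − (-4) = -24 → (-24,-3,-11)
replace slot 2: 2·((-24)+(-11)) − (-3) = -67 → (-24,-67,-11)

-24,-67,-11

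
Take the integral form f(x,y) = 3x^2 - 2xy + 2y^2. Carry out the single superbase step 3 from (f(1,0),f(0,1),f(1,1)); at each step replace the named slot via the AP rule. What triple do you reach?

start (3,2,3) = (f(1,0),f(0,1),f(1,1))
replace slot 3: 2·(3+2) − 3 = 7 → (3,2,7)

3,2,7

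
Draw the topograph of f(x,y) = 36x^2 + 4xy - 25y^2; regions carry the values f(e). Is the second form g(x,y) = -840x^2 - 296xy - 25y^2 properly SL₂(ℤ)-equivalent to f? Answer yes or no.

D₁ = 3616, D₂ = 3616
river cycle of f (length 6): (-25, 46, 15), (15, 44, -28), (-28, 12, 31), (31, 50, -9), (-9, 58, 7), (7, 54, -25)
river cycle of g (length 6): (-25, 46, 15), (15, 44, -28), (-28, 12, 31), (31, 50, -9), (-9, 58, 7), (7, 54, -25)
cycles coincide ⇒ equivalent

yes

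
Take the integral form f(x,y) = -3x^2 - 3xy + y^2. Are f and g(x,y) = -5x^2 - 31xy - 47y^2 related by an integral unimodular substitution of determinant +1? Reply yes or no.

D₁ = 21, D₂ = 21
river cycle of f (length 2): (1, 3, -3), (-3, 3, 1)
river cycle of g (length 2): (1, 3, -3), (-3, 3, 1)
cycles coincide ⇒ equivalent

yes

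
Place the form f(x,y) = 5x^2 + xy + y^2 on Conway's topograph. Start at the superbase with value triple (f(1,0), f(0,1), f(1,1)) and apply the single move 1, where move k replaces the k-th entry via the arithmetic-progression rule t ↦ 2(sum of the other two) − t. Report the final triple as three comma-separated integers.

start (5,1,7) = (f(1,0),f(0,1),f(1,1))
replace slot 1: 2·(1+7) − 5 = 11 → (11,1,7)

11,1,7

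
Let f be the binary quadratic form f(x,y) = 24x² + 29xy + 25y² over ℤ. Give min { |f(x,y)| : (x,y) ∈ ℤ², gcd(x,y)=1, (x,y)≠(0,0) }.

translate: b→-19 (≡29 mod 48), so (24,29,25)→(24,-19,20)
flip: (24,-19,20)→(20,19,24)
reduced (well bottom): (20,19,24) with a≤c, −a<b≤a
well minimum = a = 20

20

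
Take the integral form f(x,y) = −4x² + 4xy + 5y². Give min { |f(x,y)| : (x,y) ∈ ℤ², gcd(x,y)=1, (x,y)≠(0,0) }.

river: ρ → (5,6,-3)
river: ρ → (-3,6,5)
river: ρ → (5,4,-4)
river: ρ → (-4,4,5)
closes: descent 0, river 4
min |a| on river = 3

3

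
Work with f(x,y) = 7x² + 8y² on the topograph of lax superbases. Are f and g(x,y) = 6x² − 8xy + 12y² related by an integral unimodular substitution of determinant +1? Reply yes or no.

D₁ = -224, D₂ = -224
f: reduced (well bottom): (7,0,8) with a≤c, −a<b≤a
g: translate: b→4 (≡-8 mod 12), so (6,-8,12)→(6,4,10)
g: reduced (well bottom): (6,4,10) with a≤c, −a<b≤a
reduced forms (7, 0, 8) vs (6, 4, 10) ⇒ inequivalent

no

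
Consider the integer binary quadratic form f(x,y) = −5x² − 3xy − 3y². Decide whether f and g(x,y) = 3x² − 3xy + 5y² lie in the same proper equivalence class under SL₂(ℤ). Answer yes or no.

D₁ = -51, D₂ = -51
f is negative-definite; reduce −f:
−f: flip: (5,3,3)→(3,-3,5)
−f: translate: b→3 (≡-3 mod 6), so (3,-3,5)→(3,3,5)
−f: reduced (well bottom): (3,3,5) with a≤c, −a<b≤a
flip sign back: reduced form of f is (-3,-3,-5)
g: translate: b→3 (≡-3 mod 6), so (3,-3,5)→(3,3,5)
g: reduced (well bottom): (3,3,5) with a≤c, −a<b≤a
reduced forms (-3, -3, -5) vs (3, 3, 5) ⇒ inequivalent

no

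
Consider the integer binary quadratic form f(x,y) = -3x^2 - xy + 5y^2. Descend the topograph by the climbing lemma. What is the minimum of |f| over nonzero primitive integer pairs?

descent: ρ → (5,1,-3)
descent: ρ → (-3,5,3)  [lands on river]
river: ρ → (3,7,-1)
river: ρ → (-1,7,3)
river: ρ → (3,5,-3)
river: ρ → (-3,7,1)
river: ρ → (1,7,-3)
closes: descent 2, river 6
min |a| on river = 1

1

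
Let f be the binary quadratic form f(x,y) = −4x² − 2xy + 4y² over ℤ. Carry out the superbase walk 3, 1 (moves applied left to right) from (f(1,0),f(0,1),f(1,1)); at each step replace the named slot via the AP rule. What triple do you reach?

start (-4,4,-2) = (f(1,0),f(0,1),f(1,1))
replace slot 3: 2·((-4)+4) − (-2) = 2 → (-4,4,2)
replace slot 1: 2·(4+2) − (-4) = 16 → (16,4,2)

16,4,2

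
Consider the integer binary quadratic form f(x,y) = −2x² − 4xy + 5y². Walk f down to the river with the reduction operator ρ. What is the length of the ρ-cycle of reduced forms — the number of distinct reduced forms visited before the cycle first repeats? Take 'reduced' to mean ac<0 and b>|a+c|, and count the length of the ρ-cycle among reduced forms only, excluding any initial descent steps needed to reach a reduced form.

D = 56, ⌊√D⌋ = 7
descent: ρ → (5,4,-2)  [lands on river]
river: ρ → (-2,4,5)
river: ρ → (5,6,-1)
river: ρ → (-1,6,5)
ρ-cycle length = 4 (tail of 1 descent step not counted)

4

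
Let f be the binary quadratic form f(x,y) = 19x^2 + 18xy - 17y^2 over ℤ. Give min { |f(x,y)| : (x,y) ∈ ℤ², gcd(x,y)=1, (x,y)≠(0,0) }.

river: ρ → (-17,16,20)
river: ρ → (20,24,-13)
river: ρ → (-13,28,16)
river: ρ → (16,36,-5)
river: ρ → (-5,34,23)
river: ρ → (23,12,-16)
river: ρ → (-16,20,19)
river: ρ → (19,18,-17)
closes: descent 0, river 8
min |a| on river = 5

5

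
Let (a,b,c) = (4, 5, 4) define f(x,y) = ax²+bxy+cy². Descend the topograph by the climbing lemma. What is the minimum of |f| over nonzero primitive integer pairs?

translate: b→-3 (≡5 mod 8), so (4,5,4)→(4,-3,3)
flip: (4,-3,3)→(3,3,4)
reduced (well bottom): (3,3,4) with a≤c, −a<b≤a
well minimum = a = 3

3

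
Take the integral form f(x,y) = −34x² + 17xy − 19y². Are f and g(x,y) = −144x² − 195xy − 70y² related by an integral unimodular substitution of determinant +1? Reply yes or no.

D₁ = -2295, D₂ = -2295
f is negative-definite; reduce −f:
−f: flip: (34,-17,19)→(19,17,34)
−f: reduced (well bottom): (19,17,34) with a≤c, −a<b≤a
flip sign back: reduced form of f is (-19,-17,-34)
g is negative-definite; reduce −g:
−g: translate: b→-93 (≡195 mod 288), so (144,195,70)→(144,-93,19)
−g: flip: (144,-93,19)→(19,93,144)
−g: translate: b→17 (≡93 mod 38), so (19,93,144)→(19,17,34)
−g: reduced (well bottom): (19,17,34) with a≤c, −a<b≤a
flip sign back: reduced form of g is (-19,-17,-34)
reduced forms (-19, -17, -34) vs (-19, -17, -34) ⇒ equivalent

yes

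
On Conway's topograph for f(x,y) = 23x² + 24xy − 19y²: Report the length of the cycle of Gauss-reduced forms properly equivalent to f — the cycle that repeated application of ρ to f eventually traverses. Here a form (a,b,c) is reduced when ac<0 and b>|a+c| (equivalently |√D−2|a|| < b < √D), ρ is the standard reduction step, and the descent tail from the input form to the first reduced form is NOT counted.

D = 2324, ⌊√D⌋ = 48
river: ρ → (-19,14,28)
river: ρ → (28,42,-5)
river: ρ → (-5,48,1)
river: ρ → (1,48,-5)
river: ρ → (-5,42,28)
river: ρ → (28,14,-19)
river: ρ → (-19,24,23)
river: ρ → (23,22,-20)
river: ρ → (-20,18,25)
river: ρ → (25,32,-13)
river: ρ → (-13,46,4)
river: ρ → (4,42,-35)
river: ρ → (-35,28,11)
river: ρ → (11,38,-20)
river: ρ → (-20,42,7)
river: ρ → (7,42,-20)
river: ρ → (-20,38,11)
river: ρ → (11,28,-35)
river: ρ → (-35,42,4)
river: ρ → (4,46,-13)
river: ρ → (-13,32,25)
river: ρ → (25,18,-20)
river: ρ → (-20,22,23)
river: ρ → (23,24,-19)
ρ-cycle length = 24 (tail of 0 descent steps not counted)

24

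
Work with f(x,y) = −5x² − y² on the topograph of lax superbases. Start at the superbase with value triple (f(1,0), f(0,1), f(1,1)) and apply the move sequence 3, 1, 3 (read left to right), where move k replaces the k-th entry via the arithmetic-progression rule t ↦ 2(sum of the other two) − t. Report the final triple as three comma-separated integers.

start (-5,-1,-6) = (f(1,0),f(0,1),f(1,1))
replace slot 3: 2·((-5)+(-1)) − (-6) = -6 → (-5,-1,-6)
replace slot 1: 2·((-1)+(-6)) − (-5) = -9 → (-9,-1,-6)
replace slot 3: 2·((-9)+(-1)) − (-6) = -14 → (-9,-1,-14)

-9,-1,-14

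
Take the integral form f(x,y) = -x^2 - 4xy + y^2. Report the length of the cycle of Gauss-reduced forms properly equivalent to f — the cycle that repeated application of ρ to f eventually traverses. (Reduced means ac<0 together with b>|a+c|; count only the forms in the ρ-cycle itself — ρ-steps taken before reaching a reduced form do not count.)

D = 20, ⌊√D⌋ = 4
descent: ρ → (1,4,-1)  [lands on river]
river: ρ → (-1,4,1)
ρ-cycle length = 2 (tail of 1 descent step not counted)

2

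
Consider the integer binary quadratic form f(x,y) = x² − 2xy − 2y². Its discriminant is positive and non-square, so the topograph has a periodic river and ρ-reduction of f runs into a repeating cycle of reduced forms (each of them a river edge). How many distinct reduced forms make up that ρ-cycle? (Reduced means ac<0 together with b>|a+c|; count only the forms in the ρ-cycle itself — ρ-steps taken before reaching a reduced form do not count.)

D = 12, ⌊√D⌋ = 3
descent: ρ → (-2,2,1)  [lands on river]
river: ρ → (1,2,-2)
ρ-cycle length = 2 (tail of 1 descent step not counted)

2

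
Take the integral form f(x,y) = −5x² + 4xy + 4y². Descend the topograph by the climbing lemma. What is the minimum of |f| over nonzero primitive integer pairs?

river: ρ → (4,4,-5)
river: ρ → (-5,6,3)
river: ρ → (3,6,-5)
river: ρ → (-5,4,4)
closes: descent 0, river 4
min |a| on river = 3

3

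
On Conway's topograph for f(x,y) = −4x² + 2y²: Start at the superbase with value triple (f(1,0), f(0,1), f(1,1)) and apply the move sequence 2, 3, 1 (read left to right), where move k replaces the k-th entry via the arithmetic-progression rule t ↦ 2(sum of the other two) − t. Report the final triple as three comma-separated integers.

start (-4,2,-2) = (f(1,0),f(0,1),f(1,1))
replace slot 2: 2·((-4)+(-2)) − 2 = -14 → (-4,-14,-2)
replace slot 3: 2·((-4)+(-14)) − (-2) = -34 → (-4,-14,-34)
replace slot 1: 2·((-14)+(-34)) − (-4) = -92 → (-92,-14,-34)

-92,-14,-34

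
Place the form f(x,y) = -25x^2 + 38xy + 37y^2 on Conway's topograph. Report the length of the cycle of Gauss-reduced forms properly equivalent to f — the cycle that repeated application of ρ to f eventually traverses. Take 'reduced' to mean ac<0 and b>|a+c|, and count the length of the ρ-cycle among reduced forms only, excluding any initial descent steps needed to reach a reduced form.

D = 5144, ⌊√D⌋ = 71
river: ρ → (37,36,-26)
river: ρ → (-26,68,5)
river: ρ → (5,62,-65)
river: ρ → (-65,68,2)
river: ρ → (2,68,-65)
river: ρ → (-65,62,5)
river: ρ → (5,68,-26)
river: ρ → (-26,36,37)
river: ρ → (37,38,-25)
river: ρ → (-25,62,13)
river: ρ → (13,68,-10)
river: ρ → (-10,52,61)
river: ρ → (61,70,-1)
river: ρ → (-1,70,61)
river: ρ → (61,52,-10)
river: ρ → (-10,68,13)
river: ρ → (13,62,-25)
river: ρ → (-25,38,37)
ρ-cycle length = 18 (tail of 0 descent steps not counted)

18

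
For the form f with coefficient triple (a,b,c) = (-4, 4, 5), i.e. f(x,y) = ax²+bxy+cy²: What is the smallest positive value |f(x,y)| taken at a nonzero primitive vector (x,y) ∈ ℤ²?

river: ρ → (5,6,-3)
river: ρ → (-3,6,5)
river: ρ → (5,4,-4)
river: ρ → (-4,4,5)
closes: descent 0, river 4
min |a| on river = 3

3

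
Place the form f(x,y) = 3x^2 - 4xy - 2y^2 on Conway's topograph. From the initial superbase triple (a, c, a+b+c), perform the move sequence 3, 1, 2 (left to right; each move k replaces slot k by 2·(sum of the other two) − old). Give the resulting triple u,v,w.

start (3,-2,-3) = (f(1,0),f(0,1),f(1,1))
replace slot 3: 2·(3+(-2)) − (-3) = 5 → (3,-2,5)
replace slot 1: 2·((-2)+5) − 3 = 3 → (3,-2,5)
replace slot 2: 2·(3+5) − (-2) = 18 → (3,18,5)

3,18,5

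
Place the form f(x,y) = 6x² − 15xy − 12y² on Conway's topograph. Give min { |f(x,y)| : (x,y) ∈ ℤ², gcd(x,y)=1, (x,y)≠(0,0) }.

descent: ρ → (-12,15,6)  [lands on river]
river: ρ → (6,21,-3)
river: ρ → (-3,21,6)
river: ρ → (6,15,-12)
river: ρ → (-12,9,9)
river: ρ → (9,9,-12)
closes: descent 1, river 6
min |a| on river = 3

3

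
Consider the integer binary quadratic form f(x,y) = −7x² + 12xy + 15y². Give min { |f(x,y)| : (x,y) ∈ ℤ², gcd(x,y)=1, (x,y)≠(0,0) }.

river: ρ → (15,18,-4)
river: ρ → (-4,22,5)
river: ρ → (5,18,-12)
river: ρ → (-12,6,11)
river: ρ → (11,16,-7)
river: ρ → (-7,12,15)
closes: descent 0, river 6
min |a| on river = 4

4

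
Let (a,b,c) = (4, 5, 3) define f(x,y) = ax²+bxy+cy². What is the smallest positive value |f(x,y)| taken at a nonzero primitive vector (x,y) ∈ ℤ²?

translate: b→-3 (≡5 mod 8), so (4,5,3)→(4,-3,2)
flip: (4,-3,2)→(2,3,4)
translate: b→-1 (≡3 mod 4), so (2,3,4)→(2,-1,3)
reduced (well bottom): (2,-1,3) with a≤c, −a<b≤a
well minimum = a = 2

2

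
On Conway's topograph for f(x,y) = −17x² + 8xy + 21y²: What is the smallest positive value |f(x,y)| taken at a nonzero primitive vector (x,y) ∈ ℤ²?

river: ρ → (21,34,-4)
river: ρ → (-4,38,3)
river: ρ → (3,34,-28)
river: ρ → (-28,22,9)
river: ρ → (9,32,-13)
river: ρ → (-13,20,21)
river: ρ → (21,22,-12)
river: ρ → (-12,26,17)
river: ρ → (17,8,-21)
river: ρ → (-21,34,4)
river: ρ → (4,38,-3)
river: ρ → (-3,34,28)
river: ρ → (28,22,-9)
river: ρ → (-9,32,13)
river: ρ → (13,20,-21)
river: ρ → (-21,22,12)
river: ρ → (12,26,-17)
river: ρ → (-17,8,21)
closes: descent 0, river 18
min |a| on river = 3

3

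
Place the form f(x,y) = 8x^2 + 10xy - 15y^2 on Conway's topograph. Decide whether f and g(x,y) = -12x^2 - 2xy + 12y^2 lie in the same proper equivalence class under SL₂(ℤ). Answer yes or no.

D₁ = 580, D₂ = 580
river cycle of f (length 6): (-15, 20, 3), (3, 22, -8), (-8, 10, 15), (15, 20, -3), (-3, 22, 8), (8, 10, -15)
river cycle of g (length 6): (12, 2, -12), (-12, 22, 2), (2, 22, -12), (-12, 2, 12), (12, 22, -2), (-2, 22, 12)
cycles differ ⇒ inequivalent

no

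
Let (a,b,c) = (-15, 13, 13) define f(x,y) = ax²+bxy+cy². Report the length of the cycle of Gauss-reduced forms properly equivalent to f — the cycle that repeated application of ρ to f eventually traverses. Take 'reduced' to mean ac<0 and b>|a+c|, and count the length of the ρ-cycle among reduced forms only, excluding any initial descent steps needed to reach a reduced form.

D = 949, ⌊√D⌋ = 30
river: ρ → (13,13,-15)
river: ρ → (-15,17,11)
river: ρ → (11,27,-5)
river: ρ → (-5,23,21)
river: ρ → (21,19,-7)
river: ρ → (-7,23,15)
river: ρ → (15,7,-15)
river: ρ → (-15,23,7)
river: ρ → (7,19,-21)
river: ρ → (-21,23,5)
river: ρ → (5,27,-11)
river: ρ → (-11,17,15)
river: ρ → (15,13,-13)
river: ρ → (-13,13,15)
river: ρ → (15,17,-11)
river: ρ → (-11,27,5)
river: ρ → (5,23,-21)
river: ρ → (-21,19,7)
river: ρ → (7,23,-15)
river: ρ → (-15,7,15)
river: ρ → (15,23,-7)
river: ρ → (-7,19,21)
river: ρ → (21,23,-5)
river: ρ → (-5,27,11)
river: ρ → (11,17,-15)
river: ρ → (-15,13,13)
ρ-cycle length = 26 (tail of 0 descent steps not counted)

26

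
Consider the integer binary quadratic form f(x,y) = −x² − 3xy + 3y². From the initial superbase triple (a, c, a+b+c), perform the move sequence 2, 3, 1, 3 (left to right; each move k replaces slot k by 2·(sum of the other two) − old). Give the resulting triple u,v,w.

start (-1,3,-1) = (f(1,0),f(0,1),f(1,1))
replace slot 2: 2·((-1)+(-1)) − 3 = -7 → (-1,-7,-1)
replace slot 3: 2·((-1)+(-7)) − (-1) = -15 → (-1,-7,-15)
replace slot 1: 2·((-7)+(-15)) − (-1) = -43 → (-43,-7,-15)
replace slot 3: 2·((-43)+(-7)) − (-15) = -85 → (-43,-7,-85)

-43,-7,-85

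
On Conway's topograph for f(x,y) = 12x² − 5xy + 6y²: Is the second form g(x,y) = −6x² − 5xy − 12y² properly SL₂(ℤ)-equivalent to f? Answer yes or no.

D₁ = -263, D₂ = -263
f: flip: (12,-5,6)→(6,5,12)
f: reduced (well bottom): (6,5,12) with a≤c, −a<b≤a
g is negative-definite; reduce −g:
−g: reduced (well bottom): (6,5,12) with a≤c, −a<b≤a
flip sign back: reduced form of g is (-6,-5,-12)
reduced forms (6, 5, 12) vs (-6, -5, -12) ⇒ inequivalent

no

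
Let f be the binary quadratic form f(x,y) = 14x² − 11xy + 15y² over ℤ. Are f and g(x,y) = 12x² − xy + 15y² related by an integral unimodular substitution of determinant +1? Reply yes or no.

D₁ = -719, D₂ = -719
f: reduced (well bottom): (14,-11,15) with a≤c, −a<b≤a
g: reduced (well bottom): (12,-1,15) with a≤c, −a<b≤a
reduced forms (14, -11, 15) vs (12, -1, 15) ⇒ inequivalent

no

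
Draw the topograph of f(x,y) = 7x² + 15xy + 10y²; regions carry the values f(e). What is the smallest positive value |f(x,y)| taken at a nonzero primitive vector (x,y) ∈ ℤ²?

translate: b→1 (≡15 mod 14), so (7,15,10)→(7,1,2)
flip: (7,1,2)→(2,-1,7)
reduced (well bottom): (2,-1,7) with a≤c, −a<b≤a
well minimum = a = 2

2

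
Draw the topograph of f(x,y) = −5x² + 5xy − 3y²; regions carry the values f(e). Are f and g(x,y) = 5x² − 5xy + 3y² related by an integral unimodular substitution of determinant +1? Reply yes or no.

D₁ = -35, D₂ = -35
f is negative-definite; reduce −f:
−f: translate: b→5 (≡-5 mod 10), so (5,-5,3)→(5,5,3)
−f: flip: (5,5,3)→(3,-5,5)
−f: translate: b→1 (≡-5 mod 6), so (3,-5,5)→(3,1,3)
−f: reduced (well bottom): (3,1,3) with a≤c, −a<b≤a
flip sign back: reduced form of f is (-3,-1,-3)
g: translate: b→5 (≡-5 mod 10), so (5,-5,3)→(5,5,3)
g: flip: (5,5,3)→(3,-5,5)
g: translate: b→1 (≡-5 mod 6), so (3,-5,5)→(3,1,3)
g: reduced (well bottom): (3,1,3) with a≤c, −a<b≤a
reduced forms (-3, -1, -3) vs (3, 1, 3) ⇒ inequivalent

no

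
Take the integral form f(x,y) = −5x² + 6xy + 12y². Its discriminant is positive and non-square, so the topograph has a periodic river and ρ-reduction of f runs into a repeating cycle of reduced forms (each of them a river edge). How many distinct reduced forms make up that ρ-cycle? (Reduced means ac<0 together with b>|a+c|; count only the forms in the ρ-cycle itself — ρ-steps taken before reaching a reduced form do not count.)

D = 276, ⌊√D⌋ = 16
descent: ρ → (12,-6,-5)
descent: ρ → (-5,16,1)  [lands on river]
river: ρ → (1,16,-5)
river: ρ → (-5,14,4)
river: ρ → (4,10,-11)
river: ρ → (-11,12,3)
river: ρ → (3,12,-11)
river: ρ → (-11,10,4)
river: ρ → (4,14,-5)
ρ-cycle length = 8 (tail of 2 descent steps not counted)

8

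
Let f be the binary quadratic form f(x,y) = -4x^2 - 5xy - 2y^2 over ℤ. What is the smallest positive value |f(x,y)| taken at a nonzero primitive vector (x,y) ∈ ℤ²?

translate: b→-3 (≡5 mod 8), so (4,5,2)→(4,-3,1)
flip: (4,-3,1)→(1,3,4)
translate: b→1 (≡3 mod 2), so (1,3,4)→(1,1,2)
reduced (well bottom): (1,1,2) with a≤c, −a<b≤a
well minimum |f| = |-1| = 1 (negative-definite)

1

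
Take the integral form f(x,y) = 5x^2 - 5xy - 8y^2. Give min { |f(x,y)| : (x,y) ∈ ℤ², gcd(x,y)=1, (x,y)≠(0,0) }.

descent: ρ → (-8,5,5)  [lands on river]
river: ρ → (5,5,-8)
river: ρ → (-8,11,2)
river: ρ → (2,13,-2)
river: ρ → (-2,11,8)
river: ρ → (8,5,-5)
river: ρ → (-5,5,8)
river: ρ → (8,11,-2)
river: ρ → (-2,13,2)
river: ρ → (2,11,-8)
closes: descent 1, river 10
min |a| on river = 2

2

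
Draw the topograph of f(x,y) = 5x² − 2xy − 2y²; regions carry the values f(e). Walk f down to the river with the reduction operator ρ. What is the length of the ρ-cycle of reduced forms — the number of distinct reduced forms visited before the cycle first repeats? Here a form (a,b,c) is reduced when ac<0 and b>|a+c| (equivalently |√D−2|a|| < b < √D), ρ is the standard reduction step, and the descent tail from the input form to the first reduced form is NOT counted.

D = 44, ⌊√D⌋ = 6
descent: ρ → (-2,6,1)  [lands on river]
river: ρ → (1,6,-2)
ρ-cycle length = 2 (tail of 1 descent step not counted)

2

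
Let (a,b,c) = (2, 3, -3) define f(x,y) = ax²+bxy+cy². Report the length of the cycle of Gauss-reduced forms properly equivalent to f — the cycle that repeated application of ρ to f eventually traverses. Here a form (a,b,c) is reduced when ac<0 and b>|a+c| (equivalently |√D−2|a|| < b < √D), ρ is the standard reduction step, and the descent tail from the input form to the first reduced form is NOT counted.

D = 33, ⌊√D⌋ = 5
river: ρ → (-3,3,2)
river: ρ → (2,5,-1)
river: ρ → (-1,5,2)
river: ρ → (2,3,-3)
ρ-cycle length = 4 (tail of 0 descent steps not counted)

4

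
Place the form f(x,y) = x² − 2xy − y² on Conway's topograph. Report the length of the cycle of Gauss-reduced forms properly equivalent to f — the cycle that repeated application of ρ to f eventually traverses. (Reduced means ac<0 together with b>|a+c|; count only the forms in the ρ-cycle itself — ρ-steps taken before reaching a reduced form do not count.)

D = 8, ⌊√D⌋ = 2
descent: ρ → (-1,2,1)  [lands on river]
river: ρ → (1,2,-1)
ρ-cycle length = 2 (tail of 1 descent step not counted)

2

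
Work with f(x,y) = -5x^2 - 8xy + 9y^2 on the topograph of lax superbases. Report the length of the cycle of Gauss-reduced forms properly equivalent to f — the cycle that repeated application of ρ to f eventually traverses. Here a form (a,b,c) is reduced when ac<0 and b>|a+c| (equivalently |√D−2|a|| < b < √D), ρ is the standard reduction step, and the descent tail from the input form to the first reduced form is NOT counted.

D = 244, ⌊√D⌋ = 15
descent: ρ → (9,8,-5)  [lands on river]
river: ρ → (-5,12,5)
river: ρ → (5,8,-9)
river: ρ → (-9,10,4)
river: ρ → (4,14,-3)
river: ρ → (-3,10,12)
river: ρ → (12,14,-1)
river: ρ → (-1,14,12)
river: ρ → (12,10,-3)
river: ρ → (-3,14,4)
river: ρ → (4,10,-9)
river: ρ → (-9,8,5)
river: ρ → (5,12,-5)
river: ρ → (-5,8,9)
river: ρ → (9,10,-4)
river: ρ → (-4,14,3)
river: ρ → (3,10,-12)
river: ρ → (-12,14,1)
river: ρ → (1,14,-12)
river: ρ → (-12,10,3)
river: ρ → (3,14,-4)
river: ρ → (-4,10,9)
ρ-cycle length = 22 (tail of 1 descent step not counted)

22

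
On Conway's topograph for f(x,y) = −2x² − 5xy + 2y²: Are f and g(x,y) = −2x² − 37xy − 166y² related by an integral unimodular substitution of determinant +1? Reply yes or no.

D₁ = 41, D₂ = 41
river cycle of f (length 10): (2, 5, -2), (-2, 3, 4), (4, 5, -1), (-1, 5, 4), (4, 3, -2), (-2, 5, 2), (2, 3, -4), (-4, 5, 1), (1, 5, -4), (-4, 3, 2)
river cycle of g (length 10): (-2, 3, 4), (4, 5, -1), (-1, 5, 4), (4, 3, -2), (-2, 5, 2), (2, 3, -4), (-4, 5, 1), (1, 5, -4), (-4, 3, 2), (2, 5, -2)
cycles coincide ⇒ equivalent

yes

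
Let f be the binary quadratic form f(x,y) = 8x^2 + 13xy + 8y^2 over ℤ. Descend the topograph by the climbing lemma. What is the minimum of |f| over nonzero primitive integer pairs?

translate: b→-3 (≡13 mod 16), so (8,13,8)→(8,-3,3)
flip: (8,-3,3)→(3,3,8)
reduced (well bottom): (3,3,8) with a≤c, −a<b≤a
well minimum = a = 3

3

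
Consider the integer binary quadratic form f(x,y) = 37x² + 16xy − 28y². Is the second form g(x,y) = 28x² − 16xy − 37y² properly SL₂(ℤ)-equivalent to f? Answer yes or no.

D₁ = 4400, D₂ = 4400
river cycle of f (length 6): (-28, 40, 25), (25, 60, -8), (-8, 52, 53), (53, 54, -7), (-7, 58, 37), (37, 16, -28)
river cycle of g (length 6): (-37, 16, 28), (28, 40, -25), (-25, 60, 8), (8, 52, -53), (-53, 54, 7), (7, 58, -37)
cycles differ ⇒ inequivalent

no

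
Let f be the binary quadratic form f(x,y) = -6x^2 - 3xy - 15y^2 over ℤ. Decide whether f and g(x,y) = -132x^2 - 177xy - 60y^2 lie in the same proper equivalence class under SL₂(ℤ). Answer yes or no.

D₁ = -351, D₂ = -351
f is negative-definite; reduce −f:
−f: reduced (well bottom): (6,3,15) with a≤c, −a<b≤a
flip sign back: reduced form of f is (-6,-3,-15)
g is negative-definite; reduce −g:
−g: translate: b→-87 (≡177 mod 264), so (132,177,60)→(132,-87,15)
−g: flip: (132,-87,15)→(15,87,132)
−g: translate: b→-3 (≡87 mod 30), so (15,87,132)→(15,-3,6)
−g: flip: (15,-3,6)→(6,3,15)
−g: reduced (well bottom): (6,3,15) with a≤c, −a<b≤a
flip sign back: reduced form of g is (-6,-3,-15)
reduced forms (-6, -3, -15) vs (-6, -3, -15) ⇒ equivalent

yes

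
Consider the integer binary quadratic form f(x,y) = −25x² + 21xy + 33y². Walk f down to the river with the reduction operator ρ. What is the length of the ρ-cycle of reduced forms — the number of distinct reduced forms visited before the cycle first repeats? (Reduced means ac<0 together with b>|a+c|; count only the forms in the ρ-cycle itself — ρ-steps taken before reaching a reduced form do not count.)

D = 3741, ⌊√D⌋ = 61
river: ρ → (33,45,-13)
river: ρ → (-13,59,5)
river: ρ → (5,61,-1)
river: ρ → (-1,61,5)
river: ρ → (5,59,-13)
river: ρ → (-13,45,33)
river: ρ → (33,21,-25)
river: ρ → (-25,29,29)
river: ρ → (29,29,-25)
river: ρ → (-25,21,33)
ρ-cycle length = 10 (tail of 0 descent steps not counted)

10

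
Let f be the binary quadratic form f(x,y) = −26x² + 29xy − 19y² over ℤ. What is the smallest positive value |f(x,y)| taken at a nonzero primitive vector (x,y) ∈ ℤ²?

translate: b→23 (≡-29 mod 52), so (26,-29,19)→(26,23,16)
flip: (26,23,16)→(16,-23,26)
translate: b→9 (≡-23 mod 32), so (16,-23,26)→(16,9,19)
reduced (well bottom): (16,9,19) with a≤c, −a<b≤a
well minimum |f| = |-16| = 16 (negative-definite)

16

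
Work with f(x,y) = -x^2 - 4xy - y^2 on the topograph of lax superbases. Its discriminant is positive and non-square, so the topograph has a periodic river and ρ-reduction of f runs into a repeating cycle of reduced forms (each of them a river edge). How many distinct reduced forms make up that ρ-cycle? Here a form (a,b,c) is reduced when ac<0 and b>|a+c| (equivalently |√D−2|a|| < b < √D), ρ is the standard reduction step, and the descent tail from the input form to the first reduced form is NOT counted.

D = 12, ⌊√D⌋ = 3
descent: ρ → (-1,2,2)  [lands on river]
river: ρ → (2,2,-1)
ρ-cycle length = 2 (tail of 1 descent step not counted)

2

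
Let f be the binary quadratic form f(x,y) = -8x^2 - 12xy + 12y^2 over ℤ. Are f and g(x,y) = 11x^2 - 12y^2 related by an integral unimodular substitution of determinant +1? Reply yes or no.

D₁ = 528, D₂ = 528
river cycle of f (length 4): (12, 12, -8), (-8, 20, 4), (4, 20, -8), (-8, 12, 12)
river cycle of g (length 2): (11, 22, -1), (-1, 22, 11)
cycles differ ⇒ inequivalent

no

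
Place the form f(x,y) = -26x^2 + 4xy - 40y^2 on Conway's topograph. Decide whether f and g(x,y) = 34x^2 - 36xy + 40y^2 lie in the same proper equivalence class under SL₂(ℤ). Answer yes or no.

D₁ = -4144, D₂ = -4144
f is negative-definite; reduce −f:
−f: reduced (well bottom): (26,-4,40) with a≤c, −a<b≤a
flip sign back: reduced form of f is (-26,4,-40)
g: translate: b→32 (≡-36 mod 68), so (34,-36,40)→(34,32,38)
g: reduced (well bottom): (34,32,38) with a≤c, −a<b≤a
reduced forms (-26, 4, -40) vs (34, 32, 38) ⇒ inequivalent

no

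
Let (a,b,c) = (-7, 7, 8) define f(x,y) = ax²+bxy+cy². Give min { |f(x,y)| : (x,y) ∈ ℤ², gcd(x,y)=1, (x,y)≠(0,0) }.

river: ρ → (8,9,-6)
river: ρ → (-6,15,2)
river: ρ → (2,13,-13)
river: ρ → (-13,13,2)
river: ρ → (2,15,-6)
river: ρ → (-6,9,8)
river: ρ → (8,7,-7)
river: ρ → (-7,7,8)
closes: descent 0, river 8
min |a| on river = 2

2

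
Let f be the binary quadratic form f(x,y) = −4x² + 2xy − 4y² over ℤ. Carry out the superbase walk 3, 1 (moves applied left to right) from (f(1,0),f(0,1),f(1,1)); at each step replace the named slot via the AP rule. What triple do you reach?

start (-4,-4,-6) = (f(1,0),f(0,1),f(1,1))
replace slot 3: 2·((-4)+(-4)) − (-6) = -10 → (-4,-4,-10)
replace slot 1: 2·((-4)+(-10)) − (-4) = -24 → (-24,-4,-10)

-24,-4,-10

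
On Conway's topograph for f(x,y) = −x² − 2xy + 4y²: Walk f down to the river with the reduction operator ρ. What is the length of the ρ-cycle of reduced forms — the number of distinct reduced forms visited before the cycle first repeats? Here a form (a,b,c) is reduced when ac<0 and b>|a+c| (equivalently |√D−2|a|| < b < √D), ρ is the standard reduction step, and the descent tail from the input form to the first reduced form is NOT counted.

D = 20, ⌊√D⌋ = 4
descent: ρ → (4,2,-1)
descent: ρ → (-1,4,1)  [lands on river]
river: ρ → (1,4,-1)
ρ-cycle length = 2 (tail of 2 descent steps not counted)

2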